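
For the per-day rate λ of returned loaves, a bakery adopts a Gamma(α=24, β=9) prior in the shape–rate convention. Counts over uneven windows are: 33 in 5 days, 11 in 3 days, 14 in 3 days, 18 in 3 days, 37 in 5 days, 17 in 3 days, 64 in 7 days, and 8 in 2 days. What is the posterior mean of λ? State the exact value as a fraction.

Total count: 33 + 11 + 14 + 18 + 37 + 17 + 64 + 8 = 202.
Total exposure: 5 + 3 + 3 + 3 + 5 + 3 + 7 + 2 = 31 days.
By Gamma–Poisson conjugacy, the posterior is Gamma(α + Σx, β + Σt) = Gamma(24 + 202, 9 + 31) = Gamma(226, 40).
Posterior mean = α'/β' = 226/40 = 113/20.

113/20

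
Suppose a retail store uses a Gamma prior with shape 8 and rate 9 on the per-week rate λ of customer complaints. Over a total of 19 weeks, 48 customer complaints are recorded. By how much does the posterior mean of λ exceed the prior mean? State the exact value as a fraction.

Total count 48 over total exposure 19 weeks.
Posterior: α' = 8 + 48 = 56, β' = 9 + 19 = 28.
Posterior mean = 56/28 = 2; prior mean = 8/9 = 8/9. Difference = 2 − 8/9 = 10/9.

10/9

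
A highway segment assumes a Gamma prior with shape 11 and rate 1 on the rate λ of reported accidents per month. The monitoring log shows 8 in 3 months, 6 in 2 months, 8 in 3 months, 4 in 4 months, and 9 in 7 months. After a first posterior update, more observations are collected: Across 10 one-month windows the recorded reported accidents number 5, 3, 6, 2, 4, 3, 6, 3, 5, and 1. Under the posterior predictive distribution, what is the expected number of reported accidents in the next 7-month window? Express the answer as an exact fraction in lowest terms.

Total count: 8 + 6 + 8 + 4 + 9 = 35.
Total exposure: 3 + 2 + 3 + 4 + 7 = 19 months.
After the first batch: Gamma(11 + 35, 1 + 19) = Gamma(46, 20).
Total count: 5 + 3 + 6 + 2 + 4 + 3 + 6 + 3 + 5 + 1 = 38.
Total exposure: 10 months.
After the second batch: Gamma(46 + 38, 20 + 10) = Gamma(84, 30).
Predictive mean over a 7-month window = T·E[λ|data] = 7·84/30 = 98/5.

98/5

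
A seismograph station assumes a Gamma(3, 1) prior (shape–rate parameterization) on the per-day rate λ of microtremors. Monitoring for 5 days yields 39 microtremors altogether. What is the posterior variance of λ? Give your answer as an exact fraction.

7/6

Total count 39 over total exposure 5 days.
Posterior: α' = 3 + 39 = 42, β' = 1 + 5 = 6.
Posterior variance = α'/β'² = 42/36 = 7/6.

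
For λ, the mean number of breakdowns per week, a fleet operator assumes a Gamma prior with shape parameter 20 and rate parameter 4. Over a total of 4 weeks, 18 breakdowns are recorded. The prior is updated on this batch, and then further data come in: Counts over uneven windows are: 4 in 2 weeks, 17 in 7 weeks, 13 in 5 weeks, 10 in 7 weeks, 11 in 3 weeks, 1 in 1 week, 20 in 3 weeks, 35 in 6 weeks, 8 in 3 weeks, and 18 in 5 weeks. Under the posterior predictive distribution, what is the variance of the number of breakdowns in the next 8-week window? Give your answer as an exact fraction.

812/25

Total count 18 over total exposure 4 weeks.
After the first batch: Gamma(20 + 18, 4 + 4) = Gamma(38, 8).
Total count: 4 + 17 + 13 + 10 + 11 + 1 + 20 + 35 + 8 + 18 = 137.
Total exposure: 2 + 7 + 5 + 7 + 3 + 1 + 3 + 6 + 3 + 5 = 42 weeks.
After the second batch: Gamma(38 + 137, 8 + 42) = Gamma(175, 50).
The posterior predictive for a window of length T is Negative Binomial with variance T·α'·(β'+T)/β'² = 8·175·58/2500 = 812/25.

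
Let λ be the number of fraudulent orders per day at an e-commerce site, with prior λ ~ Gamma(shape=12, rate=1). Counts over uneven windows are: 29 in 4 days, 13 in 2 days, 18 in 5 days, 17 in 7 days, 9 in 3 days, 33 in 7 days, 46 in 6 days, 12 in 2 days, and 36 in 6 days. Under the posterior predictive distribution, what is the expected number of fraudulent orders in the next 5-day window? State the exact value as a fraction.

1125/43

Total count: 29 + 13 + 18 + 17 + 9 + 33 + 46 + 12 + 36 = 213.
Total exposure: 4 + 2 + 5 + 7 + 3 + 7 + 6 + 2 + 6 = 42 days.
The Gamma prior is conjugate for the Poisson rate, so λ | data ~ Gamma(12+213, 1+42) = Gamma(225, 43).
Predictive mean over a 5-day window = T·E[λ|data] = 5·225/43 = 1125/43.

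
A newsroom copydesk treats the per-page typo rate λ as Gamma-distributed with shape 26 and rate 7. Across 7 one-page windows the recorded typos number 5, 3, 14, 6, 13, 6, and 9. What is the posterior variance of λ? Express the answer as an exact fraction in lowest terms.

Total count: 5 + 3 + 14 + 6 + 13 + 6 + 9 = 56.
Total exposure: 7 pages.
Conjugate update: add total count to the shape and total exposure to the rate, giving Gamma(82, 14).
Posterior variance = α'/β'² = 82/196 = 41/98.

41/98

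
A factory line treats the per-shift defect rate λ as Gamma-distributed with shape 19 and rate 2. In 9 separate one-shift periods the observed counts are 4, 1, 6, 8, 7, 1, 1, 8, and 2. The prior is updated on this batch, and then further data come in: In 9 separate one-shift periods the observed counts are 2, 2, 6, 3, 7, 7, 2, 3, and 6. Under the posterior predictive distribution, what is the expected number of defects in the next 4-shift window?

Total count: 4 + 1 + 6 + 8 + 7 + 1 + 1 + 8 + 2 = 38.
Total exposure: 9 shifts.
After the first batch: Gamma(19 + 38, 2 + 9) = Gamma(57, 11).
Total count: 2 + 2 + 6 + 3 + 7 + 7 + 2 + 3 + 6 = 38.
Total exposure: 9 shifts.
After the second batch: Gamma(57 + 38, 11 + 9) = Gamma(95, 20).
Predictive mean over a 4-shift window = T·E[λ|data] = 4·95/20 = 19.

19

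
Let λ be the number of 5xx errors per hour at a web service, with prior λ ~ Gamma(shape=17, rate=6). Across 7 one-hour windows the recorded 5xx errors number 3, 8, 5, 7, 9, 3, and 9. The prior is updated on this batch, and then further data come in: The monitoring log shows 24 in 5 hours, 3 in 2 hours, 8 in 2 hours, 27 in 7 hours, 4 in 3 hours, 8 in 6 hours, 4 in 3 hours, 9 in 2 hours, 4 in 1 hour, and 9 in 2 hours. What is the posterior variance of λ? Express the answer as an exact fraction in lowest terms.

7/92

Total count: 3 + 8 + 5 + 7 + 9 + 3 + 9 = 44.
Total exposure: 7 hours.
After the first batch: Gamma(17 + 44, 6 + 7) = Gamma(61, 13).
Total count: 24 + 3 + 8 + 27 + 4 + 8 + 4 + 9 + 4 + 9 = 100.
Total exposure: 5 + 2 + 2 + 7 + 3 + 6 + 3 + 2 + 1 + 2 = 33 hours.
After the second batch: Gamma(61 + 100, 13 + 33) = Gamma(161, 46).
Posterior variance = α'/β'² = 161/2116 = 7/92.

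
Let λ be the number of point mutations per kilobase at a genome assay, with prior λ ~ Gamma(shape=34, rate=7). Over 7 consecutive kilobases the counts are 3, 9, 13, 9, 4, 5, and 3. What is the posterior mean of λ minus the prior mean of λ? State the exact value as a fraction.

Total count: 3 + 9 + 13 + 9 + 4 + 5 + 3 = 46.
Total exposure: 7 kilobases.
Conjugate update: add total count to the shape and total exposure to the rate, giving Gamma(80, 14).
Posterior mean = 80/14 = 40/7; prior mean = 34/7 = 34/7. Difference = 40/7 − 34/7 = 6/7.

6/7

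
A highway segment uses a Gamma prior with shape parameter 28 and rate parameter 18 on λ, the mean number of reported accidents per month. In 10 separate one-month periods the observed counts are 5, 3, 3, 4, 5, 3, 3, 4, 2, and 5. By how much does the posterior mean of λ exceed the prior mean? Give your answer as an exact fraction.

Total count: 5 + 3 + 3 + 4 + 5 + 3 + 3 + 4 + 2 + 5 = 37.
Total exposure: 10 months.
Conjugate update: add total count to the shape and total exposure to the rate, giving Gamma(65, 28).
Posterior mean = 65/28 = 65/28; prior mean = 28/18 = 14/9. Difference = 65/28 − 14/9 = 193/252.

193/252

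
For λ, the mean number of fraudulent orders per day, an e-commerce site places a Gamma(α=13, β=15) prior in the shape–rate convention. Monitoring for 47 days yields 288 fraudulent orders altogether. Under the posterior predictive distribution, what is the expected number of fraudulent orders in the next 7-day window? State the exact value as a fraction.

Total count 288 over total exposure 47 days.
By Gamma–Poisson conjugacy, the posterior is Gamma(α + Σx, β + Σt) = Gamma(13 + 288, 15 + 47) = Gamma(301, 62).
Predictive mean over a 7-day window = T·E[λ|data] = 7·301/62 = 2107/62.

2107/62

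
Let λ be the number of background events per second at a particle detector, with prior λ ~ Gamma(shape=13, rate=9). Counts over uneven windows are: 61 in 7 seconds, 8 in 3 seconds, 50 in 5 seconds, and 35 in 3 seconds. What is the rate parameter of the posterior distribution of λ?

27

Total count: 61 + 8 + 50 + 35 = 154.
Total exposure: 7 + 3 + 5 + 3 = 18 seconds.
Posterior: α' = 13 + 154 = 167, β' = 9 + 18 = 27.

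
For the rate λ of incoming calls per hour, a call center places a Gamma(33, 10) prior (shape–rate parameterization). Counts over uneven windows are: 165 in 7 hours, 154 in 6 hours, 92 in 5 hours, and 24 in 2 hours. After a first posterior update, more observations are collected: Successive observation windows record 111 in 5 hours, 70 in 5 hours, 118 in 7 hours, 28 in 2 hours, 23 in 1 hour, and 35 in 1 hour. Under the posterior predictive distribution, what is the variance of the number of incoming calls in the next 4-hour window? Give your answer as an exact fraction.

Total count: 165 + 154 + 92 + 24 = 435.
Total exposure: 7 + 6 + 5 + 2 = 20 hours.
After the first batch: Gamma(33 + 435, 10 + 20) = Gamma(468, 30).
Total count: 111 + 70 + 118 + 28 + 23 + 35 = 385.
Total exposure: 5 + 5 + 7 + 2 + 1 + 1 = 21 hours.
After the second batch: Gamma(468 + 385, 30 + 21) = Gamma(853, 51).
The posterior predictive for a window of length T is Negative Binomial with variance T·α'·(β'+T)/β'² = 4·853·55/2601 = 187660/2601.

187660/2601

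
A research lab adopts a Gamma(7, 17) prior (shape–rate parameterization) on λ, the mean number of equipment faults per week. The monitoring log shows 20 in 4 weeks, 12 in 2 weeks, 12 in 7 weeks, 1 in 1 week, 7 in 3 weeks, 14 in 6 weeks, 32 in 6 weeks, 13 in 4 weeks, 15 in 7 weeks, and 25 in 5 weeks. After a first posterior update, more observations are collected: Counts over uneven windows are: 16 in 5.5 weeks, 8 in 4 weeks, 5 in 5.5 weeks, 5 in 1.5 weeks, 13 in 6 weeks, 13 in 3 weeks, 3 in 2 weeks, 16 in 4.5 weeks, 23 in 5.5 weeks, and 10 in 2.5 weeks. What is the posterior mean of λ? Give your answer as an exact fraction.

Total count: 20 + 12 + 12 + 1 + 7 + 14 + 32 + 13 + 15 + 25 = 151.
Total exposure: 4 + 2 + 7 + 1 + 3 + 6 + 6 + 4 + 7 + 5 = 45 weeks.
After the first batch: Gamma(7 + 151, 17 + 45) = Gamma(158, 62).
Total count: 16 + 8 + 5 + 5 + 13 + 13 + 3 + 16 + 23 + 10 = 112.
Total exposure: 5.5 + 4 + 5.5 + 1.5 + 6 + 3 + 2 + 4.5 + 5.5 + 2.5 = 40 weeks.
After the second batch: Gamma(158 + 112, 62 + 40) = Gamma(270, 102).
Posterior mean = α'/β' = 270/102 = 45/17.

45/17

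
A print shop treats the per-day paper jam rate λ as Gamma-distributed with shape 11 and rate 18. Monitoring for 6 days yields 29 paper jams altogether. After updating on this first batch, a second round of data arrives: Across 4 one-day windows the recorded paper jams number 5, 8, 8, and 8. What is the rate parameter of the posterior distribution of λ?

Total count 29 over total exposure 6 days.
After the first batch: Gamma(11 + 29, 18 + 6) = Gamma(40, 24).
Total count: 5 + 8 + 8 + 8 = 29.
Total exposure: 4 days.
After the second batch: Gamma(40 + 29, 24 + 4) = Gamma(69, 28).

28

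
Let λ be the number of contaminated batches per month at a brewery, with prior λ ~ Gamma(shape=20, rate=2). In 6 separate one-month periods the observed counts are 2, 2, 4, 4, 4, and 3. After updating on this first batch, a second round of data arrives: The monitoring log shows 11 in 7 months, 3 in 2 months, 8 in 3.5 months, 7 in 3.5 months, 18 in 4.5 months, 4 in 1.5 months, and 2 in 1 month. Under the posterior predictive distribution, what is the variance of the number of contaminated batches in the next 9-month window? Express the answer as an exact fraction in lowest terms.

Total count: 2 + 2 + 4 + 4 + 4 + 3 = 19.
Total exposure: 6 months.
After the first batch: Gamma(20 + 19, 2 + 6) = Gamma(39, 8).
Total count: 11 + 3 + 8 + 7 + 18 + 4 + 2 = 53.
Total exposure: 7 + 2 + 3.5 + 3.5 + 4.5 + 1.5 + 1 = 23 months.
After the second batch: Gamma(39 + 53, 8 + 23) = Gamma(92, 31).
The posterior predictive for a window of length T is Negative Binomial with variance T·α'·(β'+T)/β'² = 9·92·40/961 = 33120/961.

33120/961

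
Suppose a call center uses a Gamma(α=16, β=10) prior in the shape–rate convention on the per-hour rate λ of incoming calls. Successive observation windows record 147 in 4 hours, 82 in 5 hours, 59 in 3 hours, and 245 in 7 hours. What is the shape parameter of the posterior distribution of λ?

549

Total count: 147 + 82 + 59 + 245 = 533.
Total exposure: 4 + 5 + 3 + 7 = 19 hours.
The Gamma prior is conjugate for the Poisson rate, so λ | data ~ Gamma(16+533, 10+19) = Gamma(549, 29).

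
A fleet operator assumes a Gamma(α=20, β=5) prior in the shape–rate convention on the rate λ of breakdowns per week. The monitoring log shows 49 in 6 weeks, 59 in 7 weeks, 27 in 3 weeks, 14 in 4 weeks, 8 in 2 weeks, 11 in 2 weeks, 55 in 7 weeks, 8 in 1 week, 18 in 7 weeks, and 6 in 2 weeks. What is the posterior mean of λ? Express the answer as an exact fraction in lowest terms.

275/46

Total count: 49 + 59 + 27 + 14 + 8 + 11 + 55 + 8 + 18 + 6 = 255.
Total exposure: 6 + 7 + 3 + 4 + 2 + 2 + 7 + 1 + 7 + 2 = 41 weeks.
By Gamma–Poisson conjugacy, the posterior is Gamma(α + Σx, β + Σt) = Gamma(20 + 255, 5 + 41) = Gamma(275, 46).
Posterior mean = α'/β' = 275/46.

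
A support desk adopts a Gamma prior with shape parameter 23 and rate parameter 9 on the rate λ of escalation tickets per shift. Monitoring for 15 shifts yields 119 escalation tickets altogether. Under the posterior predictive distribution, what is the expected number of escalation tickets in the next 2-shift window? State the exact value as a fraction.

Total count 119 over total exposure 15 shifts.
The Gamma prior is conjugate for the Poisson rate, so λ | data ~ Gamma(23+119, 9+15) = Gamma(142, 24).
Predictive mean over a 2-shift window = T·E[λ|data] = 2·142/24 = 71/6.

71/6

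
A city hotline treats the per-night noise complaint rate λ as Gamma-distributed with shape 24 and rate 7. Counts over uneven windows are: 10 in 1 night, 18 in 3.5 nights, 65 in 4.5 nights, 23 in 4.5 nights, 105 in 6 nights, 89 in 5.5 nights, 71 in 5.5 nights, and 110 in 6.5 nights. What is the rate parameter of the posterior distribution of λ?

44

Total count: 10 + 18 + 65 + 23 + 105 + 89 + 71 + 110 = 491.
Total exposure: 1 + 3.5 + 4.5 + 4.5 + 6 + 5.5 + 5.5 + 6.5 = 37 nights.
Posterior: α' = 24 + 491 = 515, β' = 7 + 37 = 44.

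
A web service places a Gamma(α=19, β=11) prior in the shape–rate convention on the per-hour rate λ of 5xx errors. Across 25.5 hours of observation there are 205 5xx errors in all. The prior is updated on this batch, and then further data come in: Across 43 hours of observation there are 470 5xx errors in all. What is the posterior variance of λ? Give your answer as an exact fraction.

Total count 205 over total exposure 25.5 hours.
After the first batch: Gamma(19 + 205, 11 + 25.5) = Gamma(224, 73/2).
Total count 470 over total exposure 43 hours.
After the second batch: Gamma(224 + 470, 73/2 + 43) = Gamma(694, 159/2).
Posterior variance = α'/β'² = 694/(25281/4) = 2776/25281.

2776/25281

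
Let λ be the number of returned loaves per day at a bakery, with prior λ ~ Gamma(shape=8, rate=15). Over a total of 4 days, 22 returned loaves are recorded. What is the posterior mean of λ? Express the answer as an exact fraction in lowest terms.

30/19

Total count 22 over total exposure 4 days.
By Gamma–Poisson conjugacy, the posterior is Gamma(α + Σx, β + Σt) = Gamma(8 + 22, 15 + 4) = Gamma(30, 19).
Posterior mean = α'/β' = 30/19.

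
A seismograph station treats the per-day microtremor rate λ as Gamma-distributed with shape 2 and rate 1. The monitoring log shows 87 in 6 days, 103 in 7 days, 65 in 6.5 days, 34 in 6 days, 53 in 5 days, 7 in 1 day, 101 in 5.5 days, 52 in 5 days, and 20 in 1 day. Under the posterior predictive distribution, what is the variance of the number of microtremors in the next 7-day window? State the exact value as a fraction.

46767/484

Total count: 87 + 103 + 65 + 34 + 53 + 7 + 101 + 52 + 20 = 522.
Total exposure: 6 + 7 + 6.5 + 6 + 5 + 1 + 5.5 + 5 + 1 = 43 days.
The Gamma prior is conjugate for the Poisson rate, so λ | data ~ Gamma(2+522, 1+43) = Gamma(524, 44).
The posterior predictive for a window of length T is Negative Binomial with variance T·α'·(β'+T)/β'² = 7·524·51/1936 = 46767/484.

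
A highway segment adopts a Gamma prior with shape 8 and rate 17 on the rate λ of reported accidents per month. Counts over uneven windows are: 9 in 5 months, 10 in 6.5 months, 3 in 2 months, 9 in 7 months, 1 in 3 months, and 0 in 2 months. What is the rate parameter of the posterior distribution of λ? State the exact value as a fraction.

85/2

Total count: 9 + 10 + 3 + 9 + 1 + 0 = 32.
Total exposure: 5 + 6.5 + 2 + 7 + 3 + 2 = 25.5 months.
By Gamma–Poisson conjugacy, the posterior is Gamma(α + Σx, β + Σt) = Gamma(8 + 32, 17 + 25.5) = Gamma(40, 85/2).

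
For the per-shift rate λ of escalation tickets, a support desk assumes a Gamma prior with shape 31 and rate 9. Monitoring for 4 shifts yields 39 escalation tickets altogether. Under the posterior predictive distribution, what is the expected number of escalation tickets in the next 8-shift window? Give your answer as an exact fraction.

Total count 39 over total exposure 4 shifts.
Posterior: α' = 31 + 39 = 70, β' = 9 + 4 = 13.
Predictive mean over an 8-shift window = T·E[λ|data] = 8·70/13 = 560/13.

560/13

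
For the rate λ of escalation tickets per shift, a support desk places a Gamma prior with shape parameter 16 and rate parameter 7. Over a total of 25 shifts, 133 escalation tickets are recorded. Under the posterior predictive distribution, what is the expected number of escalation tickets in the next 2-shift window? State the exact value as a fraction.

Total count 133 over total exposure 25 shifts.
Posterior: α' = 16 + 133 = 149, β' = 7 + 25 = 32.
Predictive mean over a 2-shift window = T·E[λ|data] = 2·149/32 = 149/16.

149/16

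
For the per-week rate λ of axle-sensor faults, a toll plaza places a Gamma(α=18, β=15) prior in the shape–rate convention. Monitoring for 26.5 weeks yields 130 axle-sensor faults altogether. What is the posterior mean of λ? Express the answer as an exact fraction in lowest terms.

296/83

Total count 130 over total exposure 26.5 weeks.
Posterior: α' = 18 + 130 = 148, β' = 15 + 26.5 = 83/2.
Posterior mean = α'/β' = 148/(83/2) = 296/83.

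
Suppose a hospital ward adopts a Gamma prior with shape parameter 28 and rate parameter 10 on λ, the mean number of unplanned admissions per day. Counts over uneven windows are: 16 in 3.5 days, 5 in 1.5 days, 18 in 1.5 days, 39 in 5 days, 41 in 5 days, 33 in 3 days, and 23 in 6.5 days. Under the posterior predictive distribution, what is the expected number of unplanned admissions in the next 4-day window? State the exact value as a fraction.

203/9

Total count: 16 + 5 + 18 + 39 + 41 + 33 + 23 = 175.
Total exposure: 3.5 + 1.5 + 1.5 + 5 + 5 + 3 + 6.5 = 26 days.
The Gamma prior is conjugate for the Poisson rate, so λ | data ~ Gamma(28+175, 10+26) = Gamma(203, 36).
Predictive mean over a 4-day window = T·E[λ|data] = 4·203/36 = 203/9.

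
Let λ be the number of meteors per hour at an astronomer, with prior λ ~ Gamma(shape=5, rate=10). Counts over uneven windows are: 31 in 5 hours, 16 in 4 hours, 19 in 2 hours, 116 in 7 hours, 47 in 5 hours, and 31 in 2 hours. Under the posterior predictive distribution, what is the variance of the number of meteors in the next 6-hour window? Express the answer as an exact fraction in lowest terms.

13038/245

Total count: 31 + 16 + 19 + 116 + 47 + 31 = 260.
Total exposure: 5 + 4 + 2 + 7 + 5 + 2 = 25 hours.
Conjugate update: add total count to the shape and total exposure to the rate, giving Gamma(265, 35).
The posterior predictive for a window of length T is Negative Binomial with variance T·α'·(β'+T)/β'² = 6·265·41/1225 = 13038/245.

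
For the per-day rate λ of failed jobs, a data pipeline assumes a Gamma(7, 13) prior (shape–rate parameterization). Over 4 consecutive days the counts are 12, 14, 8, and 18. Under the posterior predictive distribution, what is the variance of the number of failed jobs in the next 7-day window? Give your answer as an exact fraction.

9912/289

Total count: 12 + 14 + 8 + 18 = 52.
Total exposure: 4 days.
By Gamma–Poisson conjugacy, the posterior is Gamma(α + Σx, β + Σt) = Gamma(7 + 52, 13 + 4) = Gamma(59, 17).
The posterior predictive for a window of length T is Negative Binomial with variance T·α'·(β'+T)/β'² = 7·59·24/289 = 9912/289.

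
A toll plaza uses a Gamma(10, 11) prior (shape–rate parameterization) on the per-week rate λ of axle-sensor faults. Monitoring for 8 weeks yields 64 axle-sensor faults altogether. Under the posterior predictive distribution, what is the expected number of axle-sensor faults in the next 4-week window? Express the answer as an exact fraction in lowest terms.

Total count 64 over total exposure 8 weeks.
The Gamma prior is conjugate for the Poisson rate, so λ | data ~ Gamma(10+64, 11+8) = Gamma(74, 19).
Predictive mean over a 4-week window = T·E[λ|data] = 4·74/19 = 296/19.

296/19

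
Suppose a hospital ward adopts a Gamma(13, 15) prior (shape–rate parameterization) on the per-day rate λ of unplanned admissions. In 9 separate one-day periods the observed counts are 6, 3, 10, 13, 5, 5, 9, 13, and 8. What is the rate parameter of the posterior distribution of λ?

24

Total count: 6 + 3 + 10 + 13 + 5 + 5 + 9 + 13 + 8 = 72.
Total exposure: 9 days.
The Gamma prior is conjugate for the Poisson rate, so λ | data ~ Gamma(13+72, 15+9) = Gamma(85, 24).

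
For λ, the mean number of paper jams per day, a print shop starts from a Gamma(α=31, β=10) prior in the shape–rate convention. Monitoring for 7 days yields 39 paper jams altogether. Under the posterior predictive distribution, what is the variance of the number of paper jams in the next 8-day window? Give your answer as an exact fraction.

Total count 39 over total exposure 7 days.
By Gamma–Poisson conjugacy, the posterior is Gamma(α + Σx, β + Σt) = Gamma(31 + 39, 10 + 7) = Gamma(70, 17).
The posterior predictive for a window of length T is Negative Binomial with variance T·α'·(β'+T)/β'² = 8·70·25/289 = 14000/289.

14000/289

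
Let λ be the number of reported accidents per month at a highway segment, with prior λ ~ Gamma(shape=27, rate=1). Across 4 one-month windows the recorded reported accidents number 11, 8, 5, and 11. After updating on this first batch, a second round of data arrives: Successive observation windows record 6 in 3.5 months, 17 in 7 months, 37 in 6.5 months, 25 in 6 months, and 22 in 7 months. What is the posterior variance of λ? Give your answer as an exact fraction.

169/1225

Total count: 11 + 8 + 5 + 11 = 35.
Total exposure: 4 months.
After the first batch: Gamma(27 + 35, 1 + 4) = Gamma(62, 5).
Total count: 6 + 17 + 37 + 25 + 22 = 107.
Total exposure: 3.5 + 7 + 6.5 + 6 + 7 = 30 months.
After the second batch: Gamma(62 + 107, 5 + 30) = Gamma(169, 35).
Posterior variance = α'/β'² = 169/1225.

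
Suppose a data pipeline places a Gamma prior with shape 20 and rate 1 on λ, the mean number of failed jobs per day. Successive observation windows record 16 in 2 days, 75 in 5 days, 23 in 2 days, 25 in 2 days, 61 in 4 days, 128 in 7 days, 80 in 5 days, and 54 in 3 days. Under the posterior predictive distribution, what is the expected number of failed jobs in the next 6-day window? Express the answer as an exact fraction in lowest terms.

2892/31

Total count: 16 + 75 + 23 + 25 + 61 + 128 + 80 + 54 = 462.
Total exposure: 2 + 5 + 2 + 2 + 4 + 7 + 5 + 3 = 30 days.
By Gamma–Poisson conjugacy, the posterior is Gamma(α + Σx, β + Σt) = Gamma(20 + 462, 1 + 30) = Gamma(482, 31).
Predictive mean over a 6-day window = T·E[λ|data] = 6·482/31 = 2892/31.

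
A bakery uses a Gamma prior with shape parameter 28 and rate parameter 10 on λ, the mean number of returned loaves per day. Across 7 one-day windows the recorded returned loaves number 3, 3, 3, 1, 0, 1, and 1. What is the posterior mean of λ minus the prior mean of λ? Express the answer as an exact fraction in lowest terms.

Total count: 3 + 3 + 3 + 1 + 0 + 1 + 1 = 12.
Total exposure: 7 days.
Conjugate update: add total count to the shape and total exposure to the rate, giving Gamma(40, 17).
Posterior mean = 40/17 = 40/17; prior mean = 28/10 = 14/5. Difference = 40/17 − 14/5 = -38/85.

-38/85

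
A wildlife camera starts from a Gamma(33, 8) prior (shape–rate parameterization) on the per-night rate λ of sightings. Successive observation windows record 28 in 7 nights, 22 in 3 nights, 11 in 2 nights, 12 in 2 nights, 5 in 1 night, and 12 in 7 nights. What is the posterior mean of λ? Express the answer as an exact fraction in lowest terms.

41/10

Total count: 28 + 22 + 11 + 12 + 5 + 12 = 90.
Total exposure: 7 + 3 + 2 + 2 + 1 + 7 = 22 nights.
The Gamma prior is conjugate for the Poisson rate, so λ | data ~ Gamma(33+90, 8+22) = Gamma(123, 30).
Posterior mean = α'/β' = 123/30 = 41/10.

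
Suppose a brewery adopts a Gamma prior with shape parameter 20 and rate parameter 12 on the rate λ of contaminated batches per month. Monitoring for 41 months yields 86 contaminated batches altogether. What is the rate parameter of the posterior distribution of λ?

53

Total count 86 over total exposure 41 months.
By Gamma–Poisson conjugacy, the posterior is Gamma(α + Σx, β + Σt) = Gamma(20 + 86, 12 + 41) = Gamma(106, 53).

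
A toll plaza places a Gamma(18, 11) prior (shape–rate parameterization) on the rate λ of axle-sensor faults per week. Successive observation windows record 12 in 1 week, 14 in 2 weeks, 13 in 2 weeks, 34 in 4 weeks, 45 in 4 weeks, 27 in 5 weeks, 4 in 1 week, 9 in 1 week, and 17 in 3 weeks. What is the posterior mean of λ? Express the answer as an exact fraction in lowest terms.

Total count: 12 + 14 + 13 + 34 + 45 + 27 + 4 + 9 + 17 = 175.
Total exposure: 1 + 2 + 2 + 4 + 4 + 5 + 1 + 1 + 3 = 23 weeks.
Posterior: α' = 18 + 175 = 193, β' = 11 + 23 = 34.
Posterior mean = α'/β' = 193/34.

193/34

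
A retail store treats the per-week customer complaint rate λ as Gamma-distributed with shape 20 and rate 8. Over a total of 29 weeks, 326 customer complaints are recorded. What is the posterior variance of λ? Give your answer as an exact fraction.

346/1369

Total count 326 over total exposure 29 weeks.
By Gamma–Poisson conjugacy, the posterior is Gamma(α + Σx, β + Σt) = Gamma(20 + 326, 8 + 29) = Gamma(346, 37).
Posterior variance = α'/β'² = 346/1369.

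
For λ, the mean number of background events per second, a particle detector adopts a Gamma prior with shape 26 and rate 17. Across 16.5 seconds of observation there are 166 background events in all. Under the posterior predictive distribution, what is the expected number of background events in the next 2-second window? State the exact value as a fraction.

Total count 166 over total exposure 16.5 seconds.
Conjugate update: add total count to the shape and total exposure to the rate, giving Gamma(192, 67/2).
Predictive mean over a 2-second window = T·E[λ|data] = 2·192/(67/2) = 768/67.

768/67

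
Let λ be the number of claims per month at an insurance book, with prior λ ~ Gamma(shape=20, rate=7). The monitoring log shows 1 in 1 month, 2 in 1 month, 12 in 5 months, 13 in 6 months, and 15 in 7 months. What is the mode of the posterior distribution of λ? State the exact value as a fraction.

62/27

Total count: 1 + 2 + 12 + 13 + 15 = 43.
Total exposure: 1 + 1 + 5 + 6 + 7 = 20 months.
Conjugate update: add total count to the shape and total exposure to the rate, giving Gamma(63, 27).
Posterior mode = (α'−1)/β' = 62/27.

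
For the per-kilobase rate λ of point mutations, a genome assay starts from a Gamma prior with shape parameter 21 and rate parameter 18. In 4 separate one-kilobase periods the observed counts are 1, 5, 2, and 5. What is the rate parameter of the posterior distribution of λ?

22

Total count: 1 + 5 + 2 + 5 = 13.
Total exposure: 4 kilobases.
By Gamma–Poisson conjugacy, the posterior is Gamma(α + Σx, β + Σt) = Gamma(21 + 13, 18 + 4) = Gamma(34, 22).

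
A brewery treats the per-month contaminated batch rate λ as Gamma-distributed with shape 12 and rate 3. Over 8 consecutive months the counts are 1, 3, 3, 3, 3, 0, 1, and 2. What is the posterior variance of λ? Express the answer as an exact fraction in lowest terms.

Total count: 1 + 3 + 3 + 3 + 3 + 0 + 1 + 2 = 16.
Total exposure: 8 months.
Gamma(α, β) with Poisson data over total exposure Σt gives posterior Gamma(α+Σx, β+Σt) = Gamma(28, 11).
Posterior variance = α'/β'² = 28/121.

28/121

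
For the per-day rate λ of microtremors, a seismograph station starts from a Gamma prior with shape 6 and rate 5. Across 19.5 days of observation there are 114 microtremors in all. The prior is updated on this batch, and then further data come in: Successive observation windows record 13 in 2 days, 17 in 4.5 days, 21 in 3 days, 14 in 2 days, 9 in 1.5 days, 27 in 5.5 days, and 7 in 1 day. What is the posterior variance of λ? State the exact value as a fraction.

Total count 114 over total exposure 19.5 days.
After the first batch: Gamma(6 + 114, 5 + 19.5) = Gamma(120, 49/2).
Total count: 13 + 17 + 21 + 14 + 9 + 27 + 7 = 108.
Total exposure: 2 + 4.5 + 3 + 2 + 1.5 + 5.5 + 1 = 19.5 days.
After the second batch: Gamma(120 + 108, 49/2 + 19.5) = Gamma(228, 44).
Posterior variance = α'/β'² = 228/1936 = 57/484.

57/484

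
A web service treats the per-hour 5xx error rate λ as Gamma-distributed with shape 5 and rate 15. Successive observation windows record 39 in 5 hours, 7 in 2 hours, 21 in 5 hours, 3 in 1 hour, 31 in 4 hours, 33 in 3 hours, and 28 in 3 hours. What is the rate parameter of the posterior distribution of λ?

38

Total count: 39 + 7 + 21 + 3 + 31 + 33 + 28 = 162.
Total exposure: 5 + 2 + 5 + 1 + 4 + 3 + 3 = 23 hours.
Conjugate update: add total count to the shape and total exposure to the rate, giving Gamma(167, 38).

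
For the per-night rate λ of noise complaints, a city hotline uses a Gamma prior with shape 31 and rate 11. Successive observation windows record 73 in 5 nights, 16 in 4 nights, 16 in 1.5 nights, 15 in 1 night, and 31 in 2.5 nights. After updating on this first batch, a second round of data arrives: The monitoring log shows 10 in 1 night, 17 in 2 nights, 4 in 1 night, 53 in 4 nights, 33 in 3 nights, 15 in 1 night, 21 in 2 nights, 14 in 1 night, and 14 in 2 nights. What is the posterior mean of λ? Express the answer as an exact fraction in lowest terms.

Total count: 73 + 16 + 16 + 15 + 31 = 151.
Total exposure: 5 + 4 + 1.5 + 1 + 2.5 = 14 nights.
After the first batch: Gamma(31 + 151, 11 + 14) = Gamma(182, 25).
Total count: 10 + 17 + 4 + 53 + 33 + 15 + 21 + 14 + 14 = 181.
Total exposure: 1 + 2 + 1 + 4 + 3 + 1 + 2 + 1 + 2 = 17 nights.
After the second batch: Gamma(182 + 181, 25 + 17) = Gamma(363, 42).
Posterior mean = α'/β' = 363/42 = 121/14.

121/14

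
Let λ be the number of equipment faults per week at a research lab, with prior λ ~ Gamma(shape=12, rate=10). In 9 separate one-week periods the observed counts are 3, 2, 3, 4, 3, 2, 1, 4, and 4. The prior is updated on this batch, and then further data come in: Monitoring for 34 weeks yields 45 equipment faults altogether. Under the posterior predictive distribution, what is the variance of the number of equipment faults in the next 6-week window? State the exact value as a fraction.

Total count: 3 + 2 + 3 + 4 + 3 + 2 + 1 + 4 + 4 = 26.
Total exposure: 9 weeks.
After the first batch: Gamma(12 + 26, 10 + 9) = Gamma(38, 19).
Total count 45 over total exposure 34 weeks.
After the second batch: Gamma(38 + 45, 19 + 34) = Gamma(83, 53).
The posterior predictive for a window of length T is Negative Binomial with variance T·α'·(β'+T)/β'² = 6·83·59/2809 = 29382/2809.

29382/2809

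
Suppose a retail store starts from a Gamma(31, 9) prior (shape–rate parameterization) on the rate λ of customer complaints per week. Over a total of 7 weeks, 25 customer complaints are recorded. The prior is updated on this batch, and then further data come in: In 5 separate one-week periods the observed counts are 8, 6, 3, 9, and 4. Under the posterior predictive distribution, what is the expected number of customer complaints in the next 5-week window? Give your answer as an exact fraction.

430/21

Total count 25 over total exposure 7 weeks.
After the first batch: Gamma(31 + 25, 9 + 7) = Gamma(56, 16).
Total count: 8 + 6 + 3 + 9 + 4 = 30.
Total exposure: 5 weeks.
After the second batch: Gamma(56 + 30, 16 + 5) = Gamma(86, 21).
Predictive mean over a 5-week window = T·E[λ|data] = 5·86/21 = 430/21.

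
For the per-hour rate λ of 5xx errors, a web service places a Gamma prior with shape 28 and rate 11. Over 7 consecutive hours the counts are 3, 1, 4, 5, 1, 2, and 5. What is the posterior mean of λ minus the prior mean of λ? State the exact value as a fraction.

35/198

Total count: 3 + 1 + 4 + 5 + 1 + 2 + 5 = 21.
Total exposure: 7 hours.
Posterior: α' = 28 + 21 = 49, β' = 11 + 7 = 18.
Posterior mean = 49/18 = 49/18; prior mean = 28/11 = 28/11. Difference = 49/18 − 28/11 = 35/198.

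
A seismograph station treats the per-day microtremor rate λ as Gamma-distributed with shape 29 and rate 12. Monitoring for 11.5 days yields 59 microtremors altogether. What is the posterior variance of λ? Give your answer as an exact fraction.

352/2209

Total count 59 over total exposure 11.5 days.
Gamma(α, β) with Poisson data over total exposure Σt gives posterior Gamma(α+Σx, β+Σt) = Gamma(88, 47/2).
Posterior variance = α'/β'² = 88/(2209/4) = 352/2209.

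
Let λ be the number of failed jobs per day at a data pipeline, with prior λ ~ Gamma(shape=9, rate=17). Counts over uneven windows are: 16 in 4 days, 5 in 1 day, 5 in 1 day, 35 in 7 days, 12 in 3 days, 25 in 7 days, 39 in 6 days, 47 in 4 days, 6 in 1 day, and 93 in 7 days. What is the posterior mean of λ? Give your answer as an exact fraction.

146/29

Total count: 16 + 5 + 5 + 35 + 12 + 25 + 39 + 47 + 6 + 93 = 283.
Total exposure: 4 + 1 + 1 + 7 + 3 + 7 + 6 + 4 + 1 + 7 = 41 days.
The Gamma prior is conjugate for the Poisson rate, so λ | data ~ Gamma(9+283, 17+41) = Gamma(292, 58).
Posterior mean = α'/β' = 292/58 = 146/29.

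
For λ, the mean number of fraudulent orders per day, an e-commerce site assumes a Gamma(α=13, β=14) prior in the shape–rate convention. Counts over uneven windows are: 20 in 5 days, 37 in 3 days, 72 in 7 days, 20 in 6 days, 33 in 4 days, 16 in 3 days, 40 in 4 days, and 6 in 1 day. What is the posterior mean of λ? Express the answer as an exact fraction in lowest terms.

257/47

Total count: 20 + 37 + 72 + 20 + 33 + 16 + 40 + 6 = 244.
Total exposure: 5 + 3 + 7 + 6 + 4 + 3 + 4 + 1 = 33 days.
Gamma(α, β) with Poisson data over total exposure Σt gives posterior Gamma(α+Σx, β+Σt) = Gamma(257, 47).
Posterior mean = α'/β' = 257/47.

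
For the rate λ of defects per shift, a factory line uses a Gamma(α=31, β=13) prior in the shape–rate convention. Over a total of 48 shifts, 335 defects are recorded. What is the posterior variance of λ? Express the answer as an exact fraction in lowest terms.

Total count 335 over total exposure 48 shifts.
By Gamma–Poisson conjugacy, the posterior is Gamma(α + Σx, β + Σt) = Gamma(31 + 335, 13 + 48) = Gamma(366, 61).
Posterior variance = α'/β'² = 366/3721 = 6/61.

6/61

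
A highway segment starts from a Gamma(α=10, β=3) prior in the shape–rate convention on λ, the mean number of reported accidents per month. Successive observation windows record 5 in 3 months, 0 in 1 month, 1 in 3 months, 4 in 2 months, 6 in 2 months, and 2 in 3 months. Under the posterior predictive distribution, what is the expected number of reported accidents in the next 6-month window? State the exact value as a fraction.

Total count: 5 + 0 + 1 + 4 + 6 + 2 = 18.
Total exposure: 3 + 1 + 3 + 2 + 2 + 3 = 14 months.
Conjugate update: add total count to the shape and total exposure to the rate, giving Gamma(28, 17).
Predictive mean over a 6-month window = T·E[λ|data] = 6·28/17 = 168/17.

168/17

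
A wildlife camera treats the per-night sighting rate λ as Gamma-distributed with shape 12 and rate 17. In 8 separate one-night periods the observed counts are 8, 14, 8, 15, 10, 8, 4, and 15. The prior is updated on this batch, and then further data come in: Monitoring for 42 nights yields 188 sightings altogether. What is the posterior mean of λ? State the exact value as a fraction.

Total count: 8 + 14 + 8 + 15 + 10 + 8 + 4 + 15 = 82.
Total exposure: 8 nights.
After the first batch: Gamma(12 + 82, 17 + 8) = Gamma(94, 25).
Total count 188 over total exposure 42 nights.
After the second batch: Gamma(94 + 188, 25 + 42) = Gamma(282, 67).
Posterior mean = α'/β' = 282/67.

282/67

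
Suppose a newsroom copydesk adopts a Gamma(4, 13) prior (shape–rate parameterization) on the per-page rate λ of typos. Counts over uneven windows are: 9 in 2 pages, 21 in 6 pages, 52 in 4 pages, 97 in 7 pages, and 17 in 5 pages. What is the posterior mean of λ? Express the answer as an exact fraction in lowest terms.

200/37

Total count: 9 + 21 + 52 + 97 + 17 = 196.
Total exposure: 2 + 6 + 4 + 7 + 5 = 24 pages.
By Gamma–Poisson conjugacy, the posterior is Gamma(α + Σx, β + Σt) = Gamma(4 + 196, 13 + 24) = Gamma(200, 37).
Posterior mean = α'/β' = 200/37.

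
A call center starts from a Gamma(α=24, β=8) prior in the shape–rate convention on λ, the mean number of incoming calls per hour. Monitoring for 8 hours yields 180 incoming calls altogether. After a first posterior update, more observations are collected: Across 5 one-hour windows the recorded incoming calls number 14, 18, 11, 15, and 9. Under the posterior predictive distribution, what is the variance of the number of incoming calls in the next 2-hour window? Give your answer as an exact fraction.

12466/441

Total count 180 over total exposure 8 hours.
After the first batch: Gamma(24 + 180, 8 + 8) = Gamma(204, 16).
Total count: 14 + 18 + 11 + 15 + 9 = 67.
Total exposure: 5 hours.
After the second batch: Gamma(204 + 67, 16 + 5) = Gamma(271, 21).
The posterior predictive for a window of length T is Negative Binomial with variance T·α'·(β'+T)/β'² = 2·271·23/441 = 12466/441.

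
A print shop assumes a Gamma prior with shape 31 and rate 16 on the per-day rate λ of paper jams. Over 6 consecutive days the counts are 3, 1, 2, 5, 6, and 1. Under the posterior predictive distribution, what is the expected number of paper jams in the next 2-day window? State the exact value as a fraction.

49/11

Total count: 3 + 1 + 2 + 5 + 6 + 1 = 18.
Total exposure: 6 days.
By Gamma–Poisson conjugacy, the posterior is Gamma(α + Σx, β + Σt) = Gamma(31 + 18, 16 + 6) = Gamma(49, 22).
Predictive mean over a 2-day window = T·E[λ|data] = 2·49/22 = 49/11.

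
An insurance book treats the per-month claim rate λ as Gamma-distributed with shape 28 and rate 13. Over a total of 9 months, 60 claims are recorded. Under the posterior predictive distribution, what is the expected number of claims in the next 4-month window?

16

Total count 60 over total exposure 9 months.
The Gamma prior is conjugate for the Poisson rate, so λ | data ~ Gamma(28+60, 13+9) = Gamma(88, 22).
Predictive mean over a 4-month window = T·E[λ|data] = 4·88/22 = 16.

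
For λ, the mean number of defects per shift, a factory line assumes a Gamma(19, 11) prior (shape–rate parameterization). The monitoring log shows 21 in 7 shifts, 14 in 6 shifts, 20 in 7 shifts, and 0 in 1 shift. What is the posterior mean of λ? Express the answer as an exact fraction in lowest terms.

37/16

Total count: 21 + 14 + 20 + 0 = 55.
Total exposure: 7 + 6 + 7 + 1 = 21 shifts.
Posterior: α' = 19 + 55 = 74, β' = 11 + 21 = 32.
Posterior mean = α'/β' = 74/32 = 37/16.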